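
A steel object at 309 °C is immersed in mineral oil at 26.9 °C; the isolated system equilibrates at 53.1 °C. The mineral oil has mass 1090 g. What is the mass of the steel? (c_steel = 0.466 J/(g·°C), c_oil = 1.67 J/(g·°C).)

m ≈ 400 g

Heat lost by the steel = heat gained by the oil:
m×0.466×(309 − 53.1) = 1090×1.67×(53.1 − 26.9)
119.25 m = 47692  ⇒  m ≈ 399.9 g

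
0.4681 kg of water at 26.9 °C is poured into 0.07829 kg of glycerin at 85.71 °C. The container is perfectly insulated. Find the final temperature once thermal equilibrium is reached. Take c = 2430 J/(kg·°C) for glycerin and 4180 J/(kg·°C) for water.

Set heat shed by the hot body equal to heat absorbed by the cold body:
0.07829×2430×(85.71 − T) = 0.4681×4180×(T − 26.9)
190.24(85.71 − T) = 1956.7(T − 26.9)
2146.9 T = 68940  ⇒  T ≈ 32.11 °C

T_f ≈ 32.1 °C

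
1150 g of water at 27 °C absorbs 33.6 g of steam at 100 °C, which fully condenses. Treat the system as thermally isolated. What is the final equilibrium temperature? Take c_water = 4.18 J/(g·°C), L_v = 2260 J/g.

Let T be the final temperature. ΣQ_i = 0:
condense steam: −33.6×2260 = −75936; condensate cools 100→T: 33.6×4.18×(T − 100) = 140.45(T − 100); water warms: 1150×4.18×(T − 27) = 4807(T − 27)
4947.4 T = 75936 + 14045 + 129789 = 219770
T ≈ 44.42 °C, under the boiling point, so the assumption holds.

T_f ≈ 44.4 °C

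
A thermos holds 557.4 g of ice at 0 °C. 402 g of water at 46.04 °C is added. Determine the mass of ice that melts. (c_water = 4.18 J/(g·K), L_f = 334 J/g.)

m_melted ≈ 232 g

Cooling the water to 0 °C releases 402·4.18·46.04 = 77364 J.
Fully melting the ice requires m_ice L_f = 557.4·334 = 186172 J.
77364 J < 186172 J, so only part of the ice melts and the system sits at 0 °C.
Mass melted = 77364/334 ≈ 231.6 g.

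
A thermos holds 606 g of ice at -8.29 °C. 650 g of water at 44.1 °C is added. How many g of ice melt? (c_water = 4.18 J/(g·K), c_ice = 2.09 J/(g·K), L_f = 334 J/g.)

Water can give up m c ΔT = 650·4.18·44.1 = 119820 J before reaching 0 °C.
Of that, 606·2.09·8.29 = 10500 J goes to bring the ice to 0 °C, leaving 109320 J.
To melt every bit of ice: 606·334 = 202404 J.
That's not enough to melt it all — equilibrium is at 0 °C with ice remaining.
Mass melted = 109320/334 ≈ 327.3 g.

m_melted ≈ 327 g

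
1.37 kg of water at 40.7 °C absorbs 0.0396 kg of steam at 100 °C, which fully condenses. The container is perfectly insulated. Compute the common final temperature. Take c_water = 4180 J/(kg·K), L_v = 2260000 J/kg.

T_f ≈ 57.6 °C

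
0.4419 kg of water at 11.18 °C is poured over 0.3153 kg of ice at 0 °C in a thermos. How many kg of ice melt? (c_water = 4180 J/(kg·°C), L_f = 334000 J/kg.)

m_melted ≈ 0.0618 kg

Cooling the water to 0 °C releases 0.4419×4180×11.18 = 20651 J.
Melting all 0.3153 kg of ice would need 0.3153×334000 = 105310 J.
20651 J < 105310 J, so only part of the ice melts and the system sits at 0 °C.
m_melted×334000 = 20651  ⇒  m_melted ≈ 0.06183 kg.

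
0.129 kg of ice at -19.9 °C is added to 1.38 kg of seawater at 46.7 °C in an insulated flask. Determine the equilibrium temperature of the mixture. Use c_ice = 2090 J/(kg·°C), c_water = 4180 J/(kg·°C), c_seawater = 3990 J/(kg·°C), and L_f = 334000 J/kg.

Net heat exchanged in the isolated system is zero:
ice -19.9→0 °C: 0.129×2090×19.9 = 5365.2
  latent heat to melt: 0.129×334000 = 43086
  meltwater 0→T: 0.129×4180×T = 539.22 T
  seawater cools: 1.38×3990×(T − 46.7) = 5506.2(T − 46.7)
6045.4 T = 257140 − 48451 = 208688
T ≈ 34.52 °C — above 0 °C, consistent with complete melting.

T_f ≈ 34.5 °C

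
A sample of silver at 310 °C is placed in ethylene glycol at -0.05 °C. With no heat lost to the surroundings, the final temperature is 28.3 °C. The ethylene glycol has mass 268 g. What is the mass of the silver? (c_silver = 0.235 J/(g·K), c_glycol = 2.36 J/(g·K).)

m ≈ 271 g

Heat lost by the silver = heat gained by the glycol:
m·0.235·(310 − 28.3) = 268·2.36·(28.3 − (-0.05))
66.2 m = 17931  ⇒  m ≈ 270.9 g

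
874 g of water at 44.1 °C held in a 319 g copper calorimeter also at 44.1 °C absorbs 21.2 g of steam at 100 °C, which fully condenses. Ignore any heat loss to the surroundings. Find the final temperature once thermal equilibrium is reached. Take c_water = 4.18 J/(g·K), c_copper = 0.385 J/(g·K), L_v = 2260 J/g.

Conservation of energy gives ΣQ = 0:
condense steam: −21.2×2260 = −47912; condensed water 100 °C→T: 88.62(T − 100); water warms: 874×4.18×(T − 44.1) = 3653.3(T − 44.1); copper cup: 319×0.385×(T − 44.1) = 122.81(T − 44.1)
3864.8 T = 47912 + 8861.6 + 166528 = 223301
T ≈ 57.78 °C — below 100 °C, confirming all the steam condensed.

T_f ≈ 57.8 °C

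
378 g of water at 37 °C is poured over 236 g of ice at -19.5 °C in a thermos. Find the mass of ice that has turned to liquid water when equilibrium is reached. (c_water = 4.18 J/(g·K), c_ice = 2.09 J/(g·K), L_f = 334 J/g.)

Cooling the water to 0 °C releases 378×4.18×37 = 58461 J.
Of that, 236×2.09×19.5 = 9618.2 J goes to bring the ice to 0 °C, leaving 48843 J.
Fully melting the ice requires m_ice L_f = 236×334 = 78824 J.
That's not enough to melt it all — equilibrium is at 0 °C with ice remaining.
m_melt = 48843 / L_f = 146.2 g.

m_melted ≈ 146 g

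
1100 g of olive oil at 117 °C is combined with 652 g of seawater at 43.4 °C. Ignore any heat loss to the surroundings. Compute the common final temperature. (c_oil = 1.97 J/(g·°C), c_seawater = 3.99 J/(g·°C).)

T_f ≈ 76.8 °C

T_f is the heat-capacity-weighted average of the initial temperatures:
T_f = (2167·117 + 2601.5·43.4) / (2167 + 2601.5)
    = 366443 / 4768.5 ≈ 76.85 °C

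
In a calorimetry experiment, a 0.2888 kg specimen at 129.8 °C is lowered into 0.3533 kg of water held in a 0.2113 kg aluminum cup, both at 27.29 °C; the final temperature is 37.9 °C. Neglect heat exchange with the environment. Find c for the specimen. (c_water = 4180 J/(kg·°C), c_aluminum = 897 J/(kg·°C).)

Let T be the final temperature. ΣQ_i = 0:
0.2888·c·(37.9 − 129.8) + 0.3533·4180·(37.9 − 27.29) + 0.2113·897·(37.9 − 27.29) = 0
-26.54 c = -17680
c = -17680/-26.54 ≈ 666.1 J/(kg·°C)

c ≈ 666 J/(kg·°C)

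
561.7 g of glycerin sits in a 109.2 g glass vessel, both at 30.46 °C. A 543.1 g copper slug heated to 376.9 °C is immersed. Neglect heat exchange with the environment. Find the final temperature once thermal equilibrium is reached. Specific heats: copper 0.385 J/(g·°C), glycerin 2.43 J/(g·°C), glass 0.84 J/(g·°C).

T_f ≈ 73.9 °C

Let T be the final temperature. ΣQ_i = 0:
543.1*0.385*(T − 376.9) + 561.7*2.43*(T − 30.46) + 109.2*0.84*(T − 30.46) = 0
(209.09 + 1364.9 + 91.73) T = 209.09*376.9 + 1364.9*30.46 + 91.73*30.46
T = 123177/1665.8 ≈ 73.95 °C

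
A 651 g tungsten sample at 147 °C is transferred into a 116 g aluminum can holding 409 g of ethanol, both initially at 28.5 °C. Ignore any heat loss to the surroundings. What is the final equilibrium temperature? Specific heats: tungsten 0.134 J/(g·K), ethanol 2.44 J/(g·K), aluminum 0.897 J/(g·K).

T_f = Σ m_i c_i T_i / Σ m_i c_i:
T_f = (87.23×147 + 997.96×28.5 + 104.05×28.5) / (87.23 + 997.96 + 104.05)
    = 44231 / 1189.2 ≈ 37.19 °C

T_f ≈ 37.2 °C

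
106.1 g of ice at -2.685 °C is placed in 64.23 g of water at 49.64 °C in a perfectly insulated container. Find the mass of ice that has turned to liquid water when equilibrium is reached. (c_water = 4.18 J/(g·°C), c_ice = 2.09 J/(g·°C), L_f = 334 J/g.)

Cooling the water to 0 °C releases 64.23×4.18×49.64 = 13327 J.
Warming the ice to 0 °C takes 106.1×2.09×2.685 = 595.4 J, leaving 12732 J for melting.
Melting all 106.1 g of ice would need 106.1×334 = 35437 J.
12732 J < 35437 J, so only part of the ice melts and the system sits at 0 °C.
m_melt = 12732 / L_f = 38.12 g.

m_melted ≈ 38.1 g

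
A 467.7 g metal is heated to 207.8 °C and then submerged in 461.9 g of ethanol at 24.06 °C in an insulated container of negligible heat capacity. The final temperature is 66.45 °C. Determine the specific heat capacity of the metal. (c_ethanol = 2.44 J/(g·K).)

Heat lost by the metal = heat gained by the ethanol:
467.7×c×(207.8 − 66.45) = 461.9×2.44×(66.45 − 24.06)
66109 c = 47775  ⇒  c ≈ 0.7227 J/(g·K)

c ≈ 0.723 J/(g·K)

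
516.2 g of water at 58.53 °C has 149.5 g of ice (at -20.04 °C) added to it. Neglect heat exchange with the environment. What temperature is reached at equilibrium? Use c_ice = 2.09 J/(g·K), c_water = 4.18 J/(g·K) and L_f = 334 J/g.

Conservation of energy gives ΣQ = 0:
warm ice to 0 °C: 149.5×2.09×(0 − (-20.04)) = 6261.6; melt ice: 149.5×334 = 49933; warm the meltwater: 624.91 T; water: 2157.7(T − 58.53)
2782.6 T = 126291 − 56195 = 70097
T ≈ 25.19 °C — above 0 °C, consistent with complete melting.

T_f ≈ 25.2 °C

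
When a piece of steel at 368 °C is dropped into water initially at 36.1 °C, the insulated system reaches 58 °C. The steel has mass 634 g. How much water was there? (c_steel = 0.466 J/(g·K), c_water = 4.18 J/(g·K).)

m ≈ 1000 g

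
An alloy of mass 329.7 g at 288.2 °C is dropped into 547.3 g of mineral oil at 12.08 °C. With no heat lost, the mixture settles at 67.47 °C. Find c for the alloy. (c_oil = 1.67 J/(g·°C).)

Heat lost by the alloy = heat gained by the oil:
329.7×c×(288.2 − 67.47) = 547.3×1.67×(67.47 − 12.08)
72775 c = 50626  ⇒  c ≈ 0.6957 J/(g·°C)

c ≈ 0.696 J/(g·°C)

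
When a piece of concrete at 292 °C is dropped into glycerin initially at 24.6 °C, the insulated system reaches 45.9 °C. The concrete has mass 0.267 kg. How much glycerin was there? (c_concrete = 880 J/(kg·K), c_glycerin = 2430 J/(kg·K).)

Taking heat into each body as positive, Σ m c ΔT = 0:
0.267×880×(45.9 − 292) + m×2430×(45.9 − 24.6) = 0
51759 m = 57824
m = 57824/51759 ≈ 1.117 kg

m ≈ 1.12 kg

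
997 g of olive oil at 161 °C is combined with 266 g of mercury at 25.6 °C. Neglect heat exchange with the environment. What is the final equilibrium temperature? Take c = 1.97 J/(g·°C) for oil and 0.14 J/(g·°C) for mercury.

Heat lost by the oil equals heat gained by the mercury:
997*1.97*(161 − T) = 266*0.14*(T − 25.6)
1964.1(161 − T) = 37.24(T − 25.6)
2001.3 T = 317172  ⇒  T ≈ 158.48 °C

T_f ≈ 158.5 °C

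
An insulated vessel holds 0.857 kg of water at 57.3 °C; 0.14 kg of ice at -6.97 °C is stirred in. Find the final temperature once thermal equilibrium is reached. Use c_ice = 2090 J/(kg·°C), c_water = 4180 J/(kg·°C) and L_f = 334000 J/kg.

Net heat exchanged in the isolated system is zero:
ice -6.97→0 °C: 0.14×2090×6.97 = 2039.4; latent heat to melt: 0.14×334000 = 46760; meltwater 0→T: 0.14×4180×T = 585.2 T; water: 3582.3(T − 57.3)
4167.5 T = 205263 − 48799 = 156464
T ≈ 37.54 °C (positive, so assuming full melt was valid).

T_f ≈ 37.5 °C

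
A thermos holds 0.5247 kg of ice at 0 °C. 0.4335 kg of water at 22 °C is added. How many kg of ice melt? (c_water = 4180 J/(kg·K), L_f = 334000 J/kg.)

Cooling the water to 0 °C releases 0.4335·4180·22 = 39865 J.
Melting all 0.5247 kg of ice would need 0.5247·334000 = 175250 J.
That's not enough to melt it all — equilibrium is at 0 °C with ice remaining.
Mass melted = 39865/334000 ≈ 0.1194 kg.

m_melted ≈ 0.119 kg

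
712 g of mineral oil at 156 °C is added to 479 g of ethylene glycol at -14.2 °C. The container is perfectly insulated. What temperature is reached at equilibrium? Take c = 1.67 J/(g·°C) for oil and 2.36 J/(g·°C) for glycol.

Set heat shed by the hot body equal to heat absorbed by the cold body:
712·1.67·(156 − T) = 479·2.36·(T − (-14.2))
1189(156 − T) = 1130.4(T − (-14.2))
2319.5 T = 169438  ⇒  T ≈ 73.05 °C

T_f ≈ 73.0 °C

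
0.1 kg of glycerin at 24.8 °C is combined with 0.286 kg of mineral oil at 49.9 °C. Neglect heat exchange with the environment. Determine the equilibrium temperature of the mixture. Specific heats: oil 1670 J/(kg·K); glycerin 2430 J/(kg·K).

|Q_oil| = |Q_glycerin|:
0.286·1670·(49.9 − T) = 0.1·2430·(T − 24.8)
477.62(49.9 − T) = 243(T − 24.8)
720.62 T = 29860  ⇒  T ≈ 41.44 °C

T_f ≈ 41.4 °C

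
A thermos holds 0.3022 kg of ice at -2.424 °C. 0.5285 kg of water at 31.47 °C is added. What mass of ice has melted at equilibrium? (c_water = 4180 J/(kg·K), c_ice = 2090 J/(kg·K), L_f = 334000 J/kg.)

m_melted ≈ 0.204 kg

Water can give up m c ΔT = 0.5285·4180·31.47 = 69521 J before reaching 0 °C.
Warming the ice to 0 °C takes 0.3022·2090·2.424 = 1531 J, leaving 67990 J for melting.
To melt every bit of ice: 0.3022·334000 = 100935 J.
That's not enough to melt it all — equilibrium is at 0 °C with ice remaining.
Mass melted = 67990/334000 ≈ 0.2036 kg.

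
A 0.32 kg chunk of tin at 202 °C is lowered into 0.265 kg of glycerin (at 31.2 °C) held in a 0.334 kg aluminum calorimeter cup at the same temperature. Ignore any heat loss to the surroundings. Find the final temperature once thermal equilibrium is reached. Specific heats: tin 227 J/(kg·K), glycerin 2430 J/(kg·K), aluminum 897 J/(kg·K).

Heat gained plus heat lost sum to zero:
0.32×227×(T − 202) + 0.265×2430×(T − 31.2) + 0.334×897×(T − 31.2) = 0
72.64(T − 202) + 643.95(T − 31.2) + 299.6(T − 31.2) = 0
1016.2 T = 44112
T = 44112/1016.2 ≈ 43.41 °C

T_f ≈ 43.4 °C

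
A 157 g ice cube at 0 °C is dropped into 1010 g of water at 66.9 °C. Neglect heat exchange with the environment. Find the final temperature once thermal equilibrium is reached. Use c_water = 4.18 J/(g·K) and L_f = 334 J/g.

Energy balance with sensible and latent terms:
fusion: m_ice L_f = 157×334 = 52438
  meltwater 0→T: 157×4.18×T = 656.26 T
  water cools: 1010×4.18×(T − 66.9) = 4221.8(T − 66.9)
4878.1 T = 282438 − 52438 = 230000
T ≈ 47.15 °C — above 0 °C, consistent with complete melting.

T_f ≈ 47.1 °C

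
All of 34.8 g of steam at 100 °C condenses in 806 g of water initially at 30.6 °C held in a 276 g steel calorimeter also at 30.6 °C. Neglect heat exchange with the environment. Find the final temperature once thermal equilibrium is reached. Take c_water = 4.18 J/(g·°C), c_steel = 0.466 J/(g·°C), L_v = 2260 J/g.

T_f ≈ 55.0 °C

Net heat exchanged in the isolated system is zero:
latent heat released on condensation: 34.8·2260 = 78648; condensed water 100 °C→T: 145.46(T − 100); original water: 3369.1(T − 30.6); cup: 128.62(T − 30.6)
3643.2 T = 78648 + 14546 + 107029 = 200224
T ≈ 54.96 °C (< 100 °C, so full condensation is consistent).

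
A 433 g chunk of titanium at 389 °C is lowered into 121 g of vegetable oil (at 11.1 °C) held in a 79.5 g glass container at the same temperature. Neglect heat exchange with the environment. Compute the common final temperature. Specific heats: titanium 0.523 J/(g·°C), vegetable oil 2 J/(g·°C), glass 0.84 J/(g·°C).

T_f ≈ 171.0 °C

Heat gained plus heat lost sum to zero:
433·0.523·(T − 389) + 121·2·(T − 11.1) + 79.5·0.84·(T − 11.1) = 0
226.46(T − 389) + 242(T − 11.1) + 66.78(T − 11.1) = 0
(226.46 + 242 + 66.78) T = 226.46·389 + 242·11.1 + 66.78·11.1
T ≈ 170.99 °C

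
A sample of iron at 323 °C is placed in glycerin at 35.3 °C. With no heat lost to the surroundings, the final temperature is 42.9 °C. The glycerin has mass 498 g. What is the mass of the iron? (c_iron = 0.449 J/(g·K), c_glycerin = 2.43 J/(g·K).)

m ≈ 73.1 g

|Q_iron| = |Q_glycerin|:
m·0.449·(323 − 42.9) = 498·2.43·(42.9 − 35.3)
125.76 m = 9197.1  ⇒  m ≈ 73.13 g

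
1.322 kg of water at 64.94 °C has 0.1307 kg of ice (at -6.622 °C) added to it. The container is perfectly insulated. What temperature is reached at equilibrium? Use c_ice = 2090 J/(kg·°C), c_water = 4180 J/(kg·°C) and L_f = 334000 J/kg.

Heat gained plus heat lost sum to zero:
warm ice to 0 °C: 0.1307×2090×(0 − (-6.622)) = 1808.9
  fusion: m_ice L_f = 0.1307×334000 = 43654
  meltwater 0→T: 0.1307×4180×T = 546.33 T
  water: 5526(T − 64.94)
6072.3 T = 358856 − 45463 = 313393
T ≈ 51.61 °C — above 0 °C, consistent with complete melting.

T_f ≈ 51.6 °C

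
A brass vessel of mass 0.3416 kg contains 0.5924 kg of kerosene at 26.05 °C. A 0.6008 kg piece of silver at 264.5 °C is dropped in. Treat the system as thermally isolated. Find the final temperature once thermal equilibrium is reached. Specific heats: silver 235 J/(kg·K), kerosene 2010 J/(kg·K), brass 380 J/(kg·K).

T_f ≈ 49.1 °C

Energy conservation, ΣQ = 0:
0.6008×235×(T − 264.5) + 0.5924×2010×(T − 26.05) + 0.3416×380×(T − 26.05) = 0
141.19(T − 264.5) + 1190.7(T − 26.05) + 129.81(T − 26.05) = 0
(141.19 + 1190.7 + 129.81) T = 141.19×264.5 + 1190.7×26.05 + 129.81×26.05
T ≈ 49.08 °C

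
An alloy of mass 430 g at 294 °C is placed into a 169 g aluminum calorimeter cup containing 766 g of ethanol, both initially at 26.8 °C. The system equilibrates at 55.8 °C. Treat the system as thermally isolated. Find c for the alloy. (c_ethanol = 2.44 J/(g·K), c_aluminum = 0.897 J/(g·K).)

c ≈ 0.572 J/(g·K)

Taking heat into each body as positive, Σ m c ΔT = 0:
430×c×(55.8 − 294) + 766×2.44×(55.8 − 26.8) + 169×0.897×(55.8 − 26.8) = 0
-102426 c = -58598
c = -58598/-102426 ≈ 0.5721 J/(g·K)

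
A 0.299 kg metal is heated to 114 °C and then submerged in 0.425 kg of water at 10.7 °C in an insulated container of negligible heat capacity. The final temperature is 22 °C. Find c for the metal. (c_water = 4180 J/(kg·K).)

c ≈ 730 J/(kg·K)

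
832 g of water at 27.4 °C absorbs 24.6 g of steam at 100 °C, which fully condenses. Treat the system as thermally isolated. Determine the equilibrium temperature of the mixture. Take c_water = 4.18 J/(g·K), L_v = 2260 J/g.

T_f ≈ 45.0 °C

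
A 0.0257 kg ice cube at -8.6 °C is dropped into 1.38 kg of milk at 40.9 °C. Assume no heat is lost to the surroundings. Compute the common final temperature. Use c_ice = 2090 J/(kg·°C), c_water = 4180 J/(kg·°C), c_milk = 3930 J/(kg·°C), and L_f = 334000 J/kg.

T_f ≈ 38.5 °C

Setting the total heat transfer to zero:
warm ice to 0 °C: 0.0257×2090×(0 − (-8.6)) = 461.93; melt ice: 0.0257×334000 = 8583.8; warm the meltwater: 107.43 T; milk: 5423.4(T − 40.9)
5530.8 T = 221817 − 9045.7 = 212771
T ≈ 38.47 °C. Since T > 0 °C, the all-ice-melts assumption holds.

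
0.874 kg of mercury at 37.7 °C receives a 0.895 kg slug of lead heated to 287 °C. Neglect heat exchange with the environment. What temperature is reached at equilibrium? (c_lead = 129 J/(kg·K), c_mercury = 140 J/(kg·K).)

T_f ≈ 158.7 °C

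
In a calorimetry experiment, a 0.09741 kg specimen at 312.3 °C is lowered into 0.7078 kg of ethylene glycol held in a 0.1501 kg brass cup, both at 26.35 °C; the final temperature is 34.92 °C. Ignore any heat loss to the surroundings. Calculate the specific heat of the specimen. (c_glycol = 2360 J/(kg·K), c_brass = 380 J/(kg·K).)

c ≈ 548 J/(kg·K)

Energy conservation, ΣQ = 0:
0.09741·c·(34.92 − 312.3) + 0.7078·2360·(34.92 − 26.35) + 0.1501·380·(34.92 − 26.35) = 0
-27.02 c = -14804
c = -14804/-27.02 ≈ 547.9 J/(kg·K)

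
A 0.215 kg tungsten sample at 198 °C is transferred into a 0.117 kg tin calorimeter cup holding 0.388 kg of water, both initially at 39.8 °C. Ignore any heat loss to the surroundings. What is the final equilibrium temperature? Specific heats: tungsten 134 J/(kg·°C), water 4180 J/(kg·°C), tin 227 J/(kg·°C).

Energy conservation, ΣQ = 0:
0.215×134×(T − 198) + 0.388×4180×(T − 39.8) + 0.117×227×(T − 39.8) = 0
28.81(T − 198) + 1621.8(T − 39.8) + 26.56(T − 39.8) = 0
1677.2 T = 71311
T ≈ 42.52 °C

T_f ≈ 42.5 °C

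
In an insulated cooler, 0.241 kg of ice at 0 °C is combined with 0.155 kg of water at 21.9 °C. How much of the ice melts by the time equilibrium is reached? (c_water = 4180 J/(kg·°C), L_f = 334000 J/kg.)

m_melted ≈ 0.0425 kg

Heat available from the water dropping to 0 °C: 0.155×4180×21.9 = 14189 J.
To melt every bit of ice: 0.241×334000 = 80494 J.
That's not enough to melt it all — equilibrium is at 0 °C with ice remaining.
m_melted×334000 = 14189  ⇒  m_melted ≈ 0.04248 kg.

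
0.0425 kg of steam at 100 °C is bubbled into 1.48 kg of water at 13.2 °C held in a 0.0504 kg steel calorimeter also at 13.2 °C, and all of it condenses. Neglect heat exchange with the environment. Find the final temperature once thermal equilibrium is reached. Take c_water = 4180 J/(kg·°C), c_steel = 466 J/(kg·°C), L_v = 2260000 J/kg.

T_f ≈ 30.7 °C

Energy balance with sensible and latent terms:
latent heat released on condensation: 0.0425×2260000 = 96050
  condensed water 100 °C→T: 177.65(T − 100)
  original water: 6186.4(T − 13.2)
  steel cup: 0.0504×466×(T − 13.2) = 23.49(T − 13.2)
6387.5 T = 96050 + 17765 + 81971 = 195786
T ≈ 30.65 °C, under the boiling point, so the assumption holds.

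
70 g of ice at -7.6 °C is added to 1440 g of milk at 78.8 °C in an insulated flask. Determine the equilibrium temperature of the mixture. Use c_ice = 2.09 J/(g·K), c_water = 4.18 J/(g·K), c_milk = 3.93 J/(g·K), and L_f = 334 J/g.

Energy balance with sensible and latent terms:
warm ice to 0 °C: 70·2.09·(0 − (-7.6)) = 1111.9; fusion: m_ice L_f = 70·334 = 23380; meltwater 0→T: 70·4.18·T = 292.6 T; milk: 5659.2(T − 78.8)
5951.8 T = 445945 − 24492 = 421453
T ≈ 70.81 °C — above 0 °C, consistent with complete melting.

T_f ≈ 70.8 °C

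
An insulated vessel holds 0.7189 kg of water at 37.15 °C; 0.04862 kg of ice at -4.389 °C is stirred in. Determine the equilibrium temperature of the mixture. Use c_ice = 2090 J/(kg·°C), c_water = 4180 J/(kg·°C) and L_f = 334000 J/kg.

Conservation of energy gives ΣQ = 0:
warm ice to 0 °C: 0.04862×2090×(0 − (-4.389)) = 445.99; latent heat to melt: 0.04862×334000 = 16239; warm the meltwater: 203.23 T; water cools: 0.7189×4180×(T − 37.15) = 3005(T − 37.15)
3208.2 T = 111636 − 16685 = 94951
T ≈ 29.60 °C. Since T > 0 °C, the all-ice-melts assumption holds.

T_f ≈ 29.6 °C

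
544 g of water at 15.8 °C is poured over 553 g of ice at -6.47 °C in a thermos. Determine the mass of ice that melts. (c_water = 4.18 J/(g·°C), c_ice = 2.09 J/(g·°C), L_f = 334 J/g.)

m_melted ≈ 85.2 g

Cooling the water to 0 °C releases 544×4.18×15.8 = 35928 J.
Warming the ice to 0 °C takes 553×2.09×6.47 = 7477.8 J, leaving 28450 J for melting.
To melt every bit of ice: 553×334 = 184702 J.
28450 J < 184702 J, so only part of the ice melts and the system sits at 0 °C.
m_melt = 28450 / L_f = 85.18 g.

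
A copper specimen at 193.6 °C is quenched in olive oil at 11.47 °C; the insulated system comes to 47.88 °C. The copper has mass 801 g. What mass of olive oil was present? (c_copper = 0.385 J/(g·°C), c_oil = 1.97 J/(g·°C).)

m ≈ 627 g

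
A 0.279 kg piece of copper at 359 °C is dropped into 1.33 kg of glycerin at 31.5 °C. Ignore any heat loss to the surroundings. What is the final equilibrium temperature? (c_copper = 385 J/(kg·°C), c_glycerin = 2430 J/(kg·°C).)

T_f ≈ 42.0 °C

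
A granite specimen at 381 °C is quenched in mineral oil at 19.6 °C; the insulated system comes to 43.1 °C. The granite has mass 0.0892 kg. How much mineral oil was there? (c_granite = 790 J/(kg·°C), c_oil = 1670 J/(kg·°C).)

m ≈ 0.607 kg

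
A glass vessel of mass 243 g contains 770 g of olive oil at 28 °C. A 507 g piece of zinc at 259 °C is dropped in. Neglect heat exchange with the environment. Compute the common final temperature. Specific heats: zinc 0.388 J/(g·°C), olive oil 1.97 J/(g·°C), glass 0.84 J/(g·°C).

T_f ≈ 51.7 °C

Let T be the final temperature. ΣQ_i = 0:
507*0.388*(T − 259) + 770*1.97*(T − 28) + 243*0.84*(T − 28) = 0
196.72(T − 259) + 1516.9(T − 28) + 204.12(T − 28) = 0
1917.7 T = 99138
T ≈ 51.70 °C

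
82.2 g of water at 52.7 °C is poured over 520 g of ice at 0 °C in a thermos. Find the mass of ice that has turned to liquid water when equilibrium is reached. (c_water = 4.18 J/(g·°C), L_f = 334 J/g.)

Heat available from the water dropping to 0 °C: 82.2·4.18·52.7 = 18108 J.
Fully melting the ice requires m_ice L_f = 520·334 = 173680 J.
18108 J < 173680 J, so only part of the ice melts and the system sits at 0 °C.
m_melt = 18108 / L_f = 54.21 g.

m_melted ≈ 54.2 g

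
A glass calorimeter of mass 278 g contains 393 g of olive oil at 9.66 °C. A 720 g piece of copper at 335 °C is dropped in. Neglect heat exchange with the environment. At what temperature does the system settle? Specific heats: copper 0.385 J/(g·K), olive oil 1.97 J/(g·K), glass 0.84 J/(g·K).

With ΣQ=0 the equilibrium temperature is the m·c-weighted mean:
T_f = (277.2*335 + 774.21*9.66 + 233.52*9.66) / (277.2 + 774.21 + 233.52)
    = 102597 / 1284.9 ≈ 79.85 °C

T_f ≈ 79.8 °C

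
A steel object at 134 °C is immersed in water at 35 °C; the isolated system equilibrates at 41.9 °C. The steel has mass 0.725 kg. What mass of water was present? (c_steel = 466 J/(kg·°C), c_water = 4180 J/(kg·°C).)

|Q_steel| = |Q_water|:
0.725·466·(134 − 41.9) = m·4180·(41.9 − 35)
28842 m = 31116  ⇒  m ≈ 1.079 kg

m ≈ 1.08 kg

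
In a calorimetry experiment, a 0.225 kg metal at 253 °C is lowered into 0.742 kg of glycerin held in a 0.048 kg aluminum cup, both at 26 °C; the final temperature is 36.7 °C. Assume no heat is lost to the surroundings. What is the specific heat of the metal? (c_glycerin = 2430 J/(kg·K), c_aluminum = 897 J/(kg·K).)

c ≈ 406 J/(kg·K)

Energy conservation, ΣQ = 0:
0.225×c×(36.7 − 253) + 0.742×2430×(36.7 − 26) + 0.048×897×(36.7 − 26) = 0
-48.67 c = -19753
c = -19753/-48.67 ≈ 405.9 J/(kg·K)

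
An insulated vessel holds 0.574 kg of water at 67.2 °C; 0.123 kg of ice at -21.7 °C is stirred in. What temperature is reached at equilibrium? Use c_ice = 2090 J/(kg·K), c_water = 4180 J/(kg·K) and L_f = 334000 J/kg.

T_f ≈ 39.3 °C

Heat gained plus heat lost sum to zero:
ice -21.7→0 °C: 0.123·2090·21.7 = 5578.4; latent heat to melt: 0.123·334000 = 41082; meltwater 0→T: 0.123·4180·T = 514.14 T; water cools: 0.574·4180·(T − 67.2) = 2399.3(T − 67.2)
2913.5 T = 161234 − 46660 = 114574
T ≈ 39.33 °C. Since T > 0 °C, the all-ice-melts assumption holds.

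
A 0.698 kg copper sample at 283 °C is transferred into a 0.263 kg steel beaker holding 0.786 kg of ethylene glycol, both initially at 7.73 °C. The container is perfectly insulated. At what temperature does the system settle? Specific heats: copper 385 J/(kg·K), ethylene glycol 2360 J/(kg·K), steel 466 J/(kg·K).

T_f ≈ 40.7 °C

T_f is the heat-capacity-weighted average of the initial temperatures:
T_f = (268.73×283 + 1855×7.73 + 122.56×7.73) / (268.73 + 1855 + 122.56)
    = 91337 / 2246.2 ≈ 40.66 °C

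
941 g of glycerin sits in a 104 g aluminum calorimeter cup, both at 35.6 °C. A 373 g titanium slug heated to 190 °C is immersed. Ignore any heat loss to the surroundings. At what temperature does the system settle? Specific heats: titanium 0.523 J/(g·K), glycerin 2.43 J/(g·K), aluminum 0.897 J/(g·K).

Conservation of energy gives ΣQ = 0:
373·0.523·(T − 190) + 941·2.43·(T − 35.6) + 104·0.897·(T − 35.6) = 0
(195.08 + 2286.6 + 93.29) T = 195.08·190 + 2286.6·35.6 + 93.29·35.6
T ≈ 47.30 °C

T_f ≈ 47.3 °C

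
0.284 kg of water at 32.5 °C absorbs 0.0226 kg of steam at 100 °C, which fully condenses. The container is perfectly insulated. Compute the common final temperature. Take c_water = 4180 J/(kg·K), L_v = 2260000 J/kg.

T_f ≈ 77.3 °C

Net heat exchanged in the isolated system is zero:
condense steam: −0.0226×2260000 = −51076
  condensate cools 100→T: 0.0226×4180×(T − 100) = 94.47(T − 100)
  original water: 1187.1(T − 32.5)
1281.6 T = 51076 + 9446.8 + 38581 = 99104
T ≈ 77.33 °C (< 100 °C, so full condensation is consistent).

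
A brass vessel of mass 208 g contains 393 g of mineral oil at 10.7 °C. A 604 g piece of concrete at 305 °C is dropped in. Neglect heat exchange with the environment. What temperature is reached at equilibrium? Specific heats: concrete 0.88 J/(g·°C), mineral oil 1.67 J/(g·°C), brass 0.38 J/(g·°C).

T_f ≈ 134.2 °C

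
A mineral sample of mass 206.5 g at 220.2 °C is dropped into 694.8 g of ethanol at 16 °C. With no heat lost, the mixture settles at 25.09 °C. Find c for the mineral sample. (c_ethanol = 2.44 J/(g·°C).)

m_s c (T_s − T_f) = m_ethanol c_ethanol (T_f − T_0):
206.5·c·(220.2 − 25.09) = 694.8·2.44·(25.09 − 16)
40290 c = 15410  ⇒  c ≈ 0.3825 J/(g·°C)

c ≈ 0.382 J/(g·°C)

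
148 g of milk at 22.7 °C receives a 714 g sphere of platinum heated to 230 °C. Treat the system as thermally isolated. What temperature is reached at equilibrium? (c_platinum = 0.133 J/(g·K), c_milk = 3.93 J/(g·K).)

T_f ≈ 51.8 °C

|Q_platinum| = |Q_milk|:
714*0.133*(230 − T) = 148*3.93*(T − 22.7)
94.96(230 − T) = 581.64(T − 22.7)
676.6 T = 35044  ⇒  T ≈ 51.79 °C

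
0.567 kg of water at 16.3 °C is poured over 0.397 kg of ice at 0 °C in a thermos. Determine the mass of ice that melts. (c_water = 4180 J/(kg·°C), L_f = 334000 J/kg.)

m_melted ≈ 0.116 kg

Heat available from the water dropping to 0 °C: 0.567×4180×16.3 = 38632 J.
To melt every bit of ice: 0.397×334000 = 132598 J.
Since 38632 < 132598 J, not all the ice melts; equilibrium is at 0 °C.
Mass melted = 38632/334000 ≈ 0.1157 kg.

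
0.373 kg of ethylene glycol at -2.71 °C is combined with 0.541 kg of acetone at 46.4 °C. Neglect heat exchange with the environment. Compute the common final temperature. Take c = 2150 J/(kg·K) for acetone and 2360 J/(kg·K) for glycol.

T_f ≈ 25.2 °C

Set heat shed by the hot body equal to heat absorbed by the cold body:
0.541*2150*(46.4 − T) = 0.373*2360*(T − (-2.71))
1163.2(46.4 − T) = 880.28(T − (-2.71))
2043.4 T = 51585  ⇒  T ≈ 25.24 °C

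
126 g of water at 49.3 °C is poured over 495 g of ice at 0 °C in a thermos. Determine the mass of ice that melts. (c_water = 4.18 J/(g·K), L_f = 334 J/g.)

m_melted ≈ 77.7 g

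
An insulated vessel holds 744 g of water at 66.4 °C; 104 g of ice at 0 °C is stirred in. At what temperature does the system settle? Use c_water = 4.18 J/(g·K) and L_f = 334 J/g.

T_f ≈ 48.5 °C

Energy balance with sensible and latent terms:
latent heat to melt: 104·334 = 34736; warm the meltwater: 434.72 T; water cools: 744·4.18·(T − 66.4) = 3109.9(T − 66.4)
3544.6 T = 206499 − 34736 = 171763
T ≈ 48.46 °C. Since T > 0 °C, the all-ice-melts assumption holds.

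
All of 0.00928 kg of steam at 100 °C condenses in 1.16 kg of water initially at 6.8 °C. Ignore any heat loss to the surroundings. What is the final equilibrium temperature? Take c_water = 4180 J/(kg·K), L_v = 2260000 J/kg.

T_f ≈ 11.8 °C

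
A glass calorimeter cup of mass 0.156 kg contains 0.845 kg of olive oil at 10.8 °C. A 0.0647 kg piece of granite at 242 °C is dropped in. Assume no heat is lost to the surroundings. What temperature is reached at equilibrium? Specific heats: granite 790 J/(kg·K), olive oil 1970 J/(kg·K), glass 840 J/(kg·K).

Setting the total heat transfer to zero:
0.0647*790*(T − 242) + 0.845*1970*(T − 10.8) + 0.156*840*(T − 10.8) = 0
51.11(T − 242) + 1664.6(T − 10.8) + 131.04(T − 10.8) = 0
1846.8 T = 31763
T ≈ 17.20 °C

T_f ≈ 17.2 °C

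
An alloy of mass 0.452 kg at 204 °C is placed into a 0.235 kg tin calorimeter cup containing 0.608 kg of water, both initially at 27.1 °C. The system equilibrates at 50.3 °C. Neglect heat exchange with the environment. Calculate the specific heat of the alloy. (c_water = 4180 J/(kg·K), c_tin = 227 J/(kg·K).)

c ≈ 867 J/(kg·K)

Let T be the final temperature. ΣQ_i = 0:
0.452·c·(50.3 − 204) + 0.608·4180·(50.3 − 27.1) + 0.235·227·(50.3 − 27.1) = 0
-69.47 c = -60199
c = -60199/-69.47 ≈ 866.5 J/(kg·K)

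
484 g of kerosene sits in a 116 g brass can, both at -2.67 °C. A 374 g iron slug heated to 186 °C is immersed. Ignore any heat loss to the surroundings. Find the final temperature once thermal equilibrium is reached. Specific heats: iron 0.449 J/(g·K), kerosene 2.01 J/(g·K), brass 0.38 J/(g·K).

Net heat exchanged in the isolated system is zero:
374*0.449*(T − 186) + 484*2.01*(T − (-2.67)) + 116*0.38*(T − (-2.67)) = 0
167.93(T − 186) + 972.84(T − (-2.67)) + 44.08(T − (-2.67)) = 0
1184.8 T = 28519
T = 28519 / 1184.8 = 24.1 °C

T_f ≈ 24.1 °C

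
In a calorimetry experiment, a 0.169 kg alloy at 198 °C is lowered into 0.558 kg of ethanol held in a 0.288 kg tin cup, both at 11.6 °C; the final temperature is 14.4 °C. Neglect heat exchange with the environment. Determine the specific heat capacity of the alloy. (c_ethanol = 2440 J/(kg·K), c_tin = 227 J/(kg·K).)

Conservation of energy gives ΣQ = 0:
0.169×c×(14.4 − 198) + 0.558×2440×(14.4 − 11.6) + 0.288×227×(14.4 − 11.6) = 0
-31.03 c = -3995.3
c = -3995.3/-31.03 ≈ 128.8 J/(kg·K)

c ≈ 129 J/(kg·K)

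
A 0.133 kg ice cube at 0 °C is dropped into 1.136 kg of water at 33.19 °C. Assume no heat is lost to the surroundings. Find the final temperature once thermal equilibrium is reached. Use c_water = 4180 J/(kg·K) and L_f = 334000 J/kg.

T_f ≈ 21.3 °C

Energy balance with sensible and latent terms:
fusion: m_ice L_f = 0.133×334000 = 44422
  warm the meltwater: 555.94 T
  water: 4748.5(T − 33.19)
5304.4 T = 157602 − 44422 = 113180
T ≈ 21.34 °C. Since T > 0 °C, the all-ice-melts assumption holds.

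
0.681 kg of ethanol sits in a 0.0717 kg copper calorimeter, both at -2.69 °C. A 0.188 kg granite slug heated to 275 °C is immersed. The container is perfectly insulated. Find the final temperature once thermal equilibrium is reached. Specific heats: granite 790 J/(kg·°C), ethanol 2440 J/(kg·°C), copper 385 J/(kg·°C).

Let T be the final temperature. ΣQ_i = 0:
0.188×790×(T − 275) + 0.681×2440×(T − (-2.69)) + 0.0717×385×(T − (-2.69)) = 0
148.52(T − 275) + 1661.6(T − (-2.69)) + 27.6(T − (-2.69)) = 0
(148.52 + 1661.6 + 27.6) T = 148.52×275 + 1661.6×(-2.69) + 27.6×(-2.69)
T = 36299 / 1837.8 = 19.8 °C

T_f ≈ 19.8 °C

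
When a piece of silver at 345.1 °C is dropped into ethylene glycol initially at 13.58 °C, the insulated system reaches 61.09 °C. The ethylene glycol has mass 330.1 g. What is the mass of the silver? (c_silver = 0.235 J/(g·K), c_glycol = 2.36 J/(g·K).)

m ≈ 555 g

Heat lost by the silver = heat gained by the glycol:
m·0.235·(345.1 − 61.09) = 330.1·2.36·(61.09 − 13.58)
66.74 m = 37012  ⇒  m ≈ 554.6 g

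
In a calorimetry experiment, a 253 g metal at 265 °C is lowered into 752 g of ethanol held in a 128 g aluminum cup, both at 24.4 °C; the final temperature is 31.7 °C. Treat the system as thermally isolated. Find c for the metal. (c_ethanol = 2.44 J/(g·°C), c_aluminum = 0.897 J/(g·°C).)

c ≈ 0.241 J/(g·°C)

Energy conservation, ΣQ = 0:
253·c·(31.7 − 265) + 752·2.44·(31.7 − 24.4) + 128·0.897·(31.7 − 24.4) = 0
-59025 c = -14233
c = -14233/-59025 ≈ 0.2411 J/(g·°C)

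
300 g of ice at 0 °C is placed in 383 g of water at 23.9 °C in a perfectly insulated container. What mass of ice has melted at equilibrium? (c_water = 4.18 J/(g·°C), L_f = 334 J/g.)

m_melted ≈ 115 g

Water can give up m c ΔT = 383·4.18·23.9 = 38262 J before reaching 0 °C.
Fully melting the ice requires m_ice L_f = 300·334 = 100200 J.
That's not enough to melt it all — equilibrium is at 0 °C with ice remaining.
m_melt = 38262 / L_f = 114.6 g.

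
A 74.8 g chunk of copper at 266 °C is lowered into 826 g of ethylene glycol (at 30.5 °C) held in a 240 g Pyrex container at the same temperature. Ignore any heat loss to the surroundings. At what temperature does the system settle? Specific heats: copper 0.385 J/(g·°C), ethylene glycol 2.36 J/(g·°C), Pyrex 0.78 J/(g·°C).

T_f ≈ 33.6 °C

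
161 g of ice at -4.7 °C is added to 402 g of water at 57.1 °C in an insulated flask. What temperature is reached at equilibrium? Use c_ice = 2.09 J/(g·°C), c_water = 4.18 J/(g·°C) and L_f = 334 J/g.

Heat gained plus heat lost sum to zero:
ice -4.7→0 °C: 161×2.09×4.7 = 1581.5
  melt ice: 161×334 = 53774
  warm the meltwater: 672.98 T
  water cools: 402×4.18×(T − 57.1) = 1680.4(T − 57.1)
2353.3 T = 95949 − 55356 = 40593
T ≈ 17.25 °C (positive, so assuming full melt was valid).

T_f ≈ 17.2 °C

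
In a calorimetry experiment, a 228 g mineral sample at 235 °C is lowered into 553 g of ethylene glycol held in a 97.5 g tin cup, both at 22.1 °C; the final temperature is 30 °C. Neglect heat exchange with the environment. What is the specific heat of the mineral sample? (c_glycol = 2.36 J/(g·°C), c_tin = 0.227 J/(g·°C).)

c ≈ 0.224 J/(g·°C)

Let T be the final temperature. ΣQ_i = 0:
228×c×(30 − 235) + 553×2.36×(30 − 22.1) + 97.5×0.227×(30 − 22.1) = 0
-46740 c = -10485
c = -10485/-46740 ≈ 0.2243 J/(g·°C)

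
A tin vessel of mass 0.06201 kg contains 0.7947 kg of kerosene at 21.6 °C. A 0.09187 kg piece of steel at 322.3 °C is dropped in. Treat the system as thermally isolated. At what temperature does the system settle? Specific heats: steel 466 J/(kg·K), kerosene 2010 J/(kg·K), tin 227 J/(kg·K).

T_f ≈ 29.4 °C

With ΣQ=0 the equilibrium temperature is the m·c-weighted mean:
T_f = (42.81*322.3 + 1597.3*21.6 + 14.08*21.6) / (42.81 + 1597.3 + 14.08)
    = 48605 / 1654.2 ≈ 29.38 °C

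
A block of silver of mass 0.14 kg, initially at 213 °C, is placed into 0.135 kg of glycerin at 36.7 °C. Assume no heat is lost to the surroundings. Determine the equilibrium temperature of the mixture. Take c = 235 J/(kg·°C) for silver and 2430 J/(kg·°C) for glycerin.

With ΣQ=0 the equilibrium temperature is the m·c-weighted mean:
T_f = (32.9·213 + 328.05·36.7) / (32.9 + 328.05)
    = 19047 / 360.95 ≈ 52.77 °C

T_f ≈ 52.8 °C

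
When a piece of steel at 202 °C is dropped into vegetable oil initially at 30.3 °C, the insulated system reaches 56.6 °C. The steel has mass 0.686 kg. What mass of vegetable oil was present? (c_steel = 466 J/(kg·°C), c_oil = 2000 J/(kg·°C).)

m ≈ 0.884 kg

Heat lost by the steel = heat gained by the oil:
0.686×466×(202 − 56.6) = m×2000×(56.6 − 30.3)
52600 m = 46481  ⇒  m ≈ 0.8837 kg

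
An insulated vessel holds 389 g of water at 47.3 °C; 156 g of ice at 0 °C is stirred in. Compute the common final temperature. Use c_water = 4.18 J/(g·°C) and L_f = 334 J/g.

T_f ≈ 10.9 °C

Conservation of energy gives ΣQ = 0:
latent heat to melt: 156·334 = 52104; meltwater 0→T: 156·4.18·T = 652.08 T; water: 1626(T − 47.3)
2278.1 T = 76911 − 52104 = 24807
T ≈ 10.89 °C. Since T > 0 °C, the all-ice-melts assumption holds.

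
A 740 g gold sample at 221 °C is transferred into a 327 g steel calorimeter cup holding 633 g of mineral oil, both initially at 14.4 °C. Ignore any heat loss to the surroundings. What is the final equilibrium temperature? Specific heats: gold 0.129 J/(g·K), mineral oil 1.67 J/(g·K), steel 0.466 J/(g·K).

T_f ≈ 29.5 °C

Setting the total heat transfer to zero:
740·0.129·(T − 221) + 633·1.67·(T − 14.4) + 327·0.466·(T − 14.4) = 0
95.46(T − 221) + 1057.1(T − 14.4) + 152.38(T − 14.4) = 0
1305 T = 38513
T = 38513 / 1305 = 29.5 °C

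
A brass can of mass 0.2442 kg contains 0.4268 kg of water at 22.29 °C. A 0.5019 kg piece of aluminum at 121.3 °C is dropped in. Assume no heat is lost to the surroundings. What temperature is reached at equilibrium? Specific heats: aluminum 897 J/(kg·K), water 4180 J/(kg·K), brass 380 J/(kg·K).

Heat gained plus heat lost sum to zero:
0.5019·897·(T − 121.3) + 0.4268·4180·(T − 22.29) + 0.2442·380·(T − 22.29) = 0
(450.2 + 1784 + 92.8) T = 450.2·121.3 + 1784·22.29 + 92.8·22.29
T = 96444/2327 ≈ 41.45 °C

T_f ≈ 41.4 °C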